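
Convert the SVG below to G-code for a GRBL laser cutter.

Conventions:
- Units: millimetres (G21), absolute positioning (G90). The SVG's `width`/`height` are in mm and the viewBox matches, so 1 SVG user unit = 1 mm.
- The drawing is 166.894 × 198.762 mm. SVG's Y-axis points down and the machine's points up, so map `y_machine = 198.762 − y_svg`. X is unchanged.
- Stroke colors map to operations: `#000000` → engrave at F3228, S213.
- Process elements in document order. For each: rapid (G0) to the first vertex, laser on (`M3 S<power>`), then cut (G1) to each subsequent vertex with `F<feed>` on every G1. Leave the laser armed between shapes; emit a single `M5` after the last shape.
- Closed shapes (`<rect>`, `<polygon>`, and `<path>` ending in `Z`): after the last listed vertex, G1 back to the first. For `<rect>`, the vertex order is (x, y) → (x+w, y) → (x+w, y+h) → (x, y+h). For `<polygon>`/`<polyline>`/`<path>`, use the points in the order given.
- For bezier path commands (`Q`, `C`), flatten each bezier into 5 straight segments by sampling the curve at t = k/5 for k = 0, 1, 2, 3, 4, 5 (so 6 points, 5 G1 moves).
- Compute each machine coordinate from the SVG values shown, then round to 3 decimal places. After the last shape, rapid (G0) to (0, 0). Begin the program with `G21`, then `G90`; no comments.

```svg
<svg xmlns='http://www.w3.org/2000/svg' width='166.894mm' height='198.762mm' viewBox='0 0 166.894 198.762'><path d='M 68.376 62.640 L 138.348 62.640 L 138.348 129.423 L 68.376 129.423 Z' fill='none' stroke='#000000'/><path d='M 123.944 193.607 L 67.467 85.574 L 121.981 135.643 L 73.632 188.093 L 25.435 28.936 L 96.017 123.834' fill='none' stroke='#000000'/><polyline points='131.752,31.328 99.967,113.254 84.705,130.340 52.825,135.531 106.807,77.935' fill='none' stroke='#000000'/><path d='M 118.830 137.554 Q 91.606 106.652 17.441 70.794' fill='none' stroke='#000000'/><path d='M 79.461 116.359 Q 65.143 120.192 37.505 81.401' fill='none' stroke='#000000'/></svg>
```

Since the viewBox matches the mm dimensions, user units are millimetres directly. The only transform is the Y-flip y_m = 198.762 − y_svg.

Shape 1 is a rectangle drawn with `<path>`. Its stroke #000000 means engrave at S213, F3228. After flipping Y the toolpath is (68.376,136.122) → (138.348,136.122) → (138.348,69.339) → (68.376,69.339) → (68.376,136.122), returning to the start.

Shape 2 is a open polyline drawn with `<path>`. Its stroke #000000 means engrave at S213, F3228. After flipping Y the toolpath is (123.944,5.155) → (67.467,113.188) → (121.981,63.119) → (73.632,10.669) → (25.435,169.826) → (96.017,74.928).

Shape 3 is a open polyline drawn with `<polyline>`. Its stroke #000000 means engrave at S213, F3228. After flipping Y the toolpath is (131.752,167.434) → (99.967,85.508) → (84.705,68.422) → (52.825,63.231) → (106.807,120.827).

Shape 4 is a quadratic bezier drawn with `<path>`. Its stroke #000000 means engrave at S213, F3228. After flipping Y the toolpath is (118.830,61.208) → (106.063,73.767) → (89.540,86.723) → (69.262,100.075) → (45.229,113.823) → (17.441,127.968).

Shape 5 is a quadratic bezier drawn with `<path>`. Its stroke #000000 means engrave at S213, F3228. After flipping Y the toolpath is (79.461,82.403) → (73.201,82.575) → (65.875,86.156) → (57.484,93.148) → (48.027,103.550) → (37.505,117.361).

G21
G90
G0 X68.376 Y136.122
M3 S213
G1 X138.348 Y136.122 F3228
G1 X138.348 Y69.339 F3228
G1 X68.376 Y69.339 F3228
G1 X68.376 Y136.122 F3228
G0 X123.944 Y5.155
M3 S213
G1 X67.467 Y113.188 F3228
G1 X121.981 Y63.119 F3228
G1 X73.632 Y10.669 F3228
G1 X25.435 Y169.826 F3228
G1 X96.017 Y74.928 F3228
G0 X131.752 Y167.434
M3 S213
G1 X99.967 Y85.508 F3228
G1 X84.705 Y68.422 F3228
G1 X52.825 Y63.231 F3228
G1 X106.807 Y120.827 F3228
G0 X118.830 Y61.208
M3 S213
G1 X106.063 Y73.767 F3228
G1 X89.540 Y86.723 F3228
G1 X69.262 Y100.075 F3228
G1 X45.229 Y113.823 F3228
G1 X17.441 Y127.968 F3228
G0 X79.461 Y82.403
M3 S213
G1 X73.201 Y82.575 F3228
G1 X65.875 Y86.156 F3228
G1 X57.484 Y93.148 F3228
G1 X48.027 Y103.550 F3228
G1 X37.505 Y117.361 F3228
M5
G0 X0.000 Y0.000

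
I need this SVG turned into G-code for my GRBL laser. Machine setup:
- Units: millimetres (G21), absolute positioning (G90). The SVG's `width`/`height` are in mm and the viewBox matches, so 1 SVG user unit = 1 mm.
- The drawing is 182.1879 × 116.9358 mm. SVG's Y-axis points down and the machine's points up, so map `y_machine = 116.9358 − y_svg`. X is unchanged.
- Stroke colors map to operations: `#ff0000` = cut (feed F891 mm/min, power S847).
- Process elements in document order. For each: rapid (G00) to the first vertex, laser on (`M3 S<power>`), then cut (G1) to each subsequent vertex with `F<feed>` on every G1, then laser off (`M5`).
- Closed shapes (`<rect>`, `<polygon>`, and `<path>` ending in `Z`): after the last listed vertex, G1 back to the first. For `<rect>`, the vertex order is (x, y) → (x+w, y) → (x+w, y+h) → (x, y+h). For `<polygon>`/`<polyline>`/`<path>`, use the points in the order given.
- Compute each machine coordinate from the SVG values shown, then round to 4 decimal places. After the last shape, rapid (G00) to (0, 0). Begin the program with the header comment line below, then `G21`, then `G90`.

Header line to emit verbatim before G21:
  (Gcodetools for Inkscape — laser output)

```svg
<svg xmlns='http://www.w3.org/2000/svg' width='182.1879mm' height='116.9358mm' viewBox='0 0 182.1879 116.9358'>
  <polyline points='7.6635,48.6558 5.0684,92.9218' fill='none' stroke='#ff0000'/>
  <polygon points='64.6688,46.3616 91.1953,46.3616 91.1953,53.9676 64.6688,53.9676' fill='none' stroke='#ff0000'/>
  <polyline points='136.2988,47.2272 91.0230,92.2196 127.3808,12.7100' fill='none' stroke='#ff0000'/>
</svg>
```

(Gcodetools for Inkscape — laser output)
G21
G90
G00 X7.6635 Y68.2800
M3 S847
G1 X5.0684 Y24.0140 F891
M5
G00 X64.6688 Y70.5742
M3 S847
G1 X91.1953 Y70.5742 F891
G1 X91.1953 Y62.9682 F891
G1 X64.6688 Y62.9682 F891
G1 X64.6688 Y70.5742 F891
M5
G00 X136.2988 Y69.7086
M3 S847
G1 X91.0230 Y24.7162 F891
G1 X127.3808 Y104.2258 F891
M5
G00 X0.0000 Y0.0000

1 u = 1 mm; y_m = 116.9358 − y.

[1] `<polyline>` line segment, #ff0000→cut S847 F891: (7.6635,68.2800) → (5.0684,24.0140)

[2] `<polygon>` rectangle, #ff0000→cut S847 F891: (64.6688,70.5742) → (91.1953,70.5742) → (91.1953,62.9682) → (64.6688,62.9682) → (64.6688,70.5742) (closed)

[3] `<polyline>` open polyline, #ff0000→cut S847 F891: (136.2988,69.7086) → (91.0230,24.7162) → (127.3808,104.2258)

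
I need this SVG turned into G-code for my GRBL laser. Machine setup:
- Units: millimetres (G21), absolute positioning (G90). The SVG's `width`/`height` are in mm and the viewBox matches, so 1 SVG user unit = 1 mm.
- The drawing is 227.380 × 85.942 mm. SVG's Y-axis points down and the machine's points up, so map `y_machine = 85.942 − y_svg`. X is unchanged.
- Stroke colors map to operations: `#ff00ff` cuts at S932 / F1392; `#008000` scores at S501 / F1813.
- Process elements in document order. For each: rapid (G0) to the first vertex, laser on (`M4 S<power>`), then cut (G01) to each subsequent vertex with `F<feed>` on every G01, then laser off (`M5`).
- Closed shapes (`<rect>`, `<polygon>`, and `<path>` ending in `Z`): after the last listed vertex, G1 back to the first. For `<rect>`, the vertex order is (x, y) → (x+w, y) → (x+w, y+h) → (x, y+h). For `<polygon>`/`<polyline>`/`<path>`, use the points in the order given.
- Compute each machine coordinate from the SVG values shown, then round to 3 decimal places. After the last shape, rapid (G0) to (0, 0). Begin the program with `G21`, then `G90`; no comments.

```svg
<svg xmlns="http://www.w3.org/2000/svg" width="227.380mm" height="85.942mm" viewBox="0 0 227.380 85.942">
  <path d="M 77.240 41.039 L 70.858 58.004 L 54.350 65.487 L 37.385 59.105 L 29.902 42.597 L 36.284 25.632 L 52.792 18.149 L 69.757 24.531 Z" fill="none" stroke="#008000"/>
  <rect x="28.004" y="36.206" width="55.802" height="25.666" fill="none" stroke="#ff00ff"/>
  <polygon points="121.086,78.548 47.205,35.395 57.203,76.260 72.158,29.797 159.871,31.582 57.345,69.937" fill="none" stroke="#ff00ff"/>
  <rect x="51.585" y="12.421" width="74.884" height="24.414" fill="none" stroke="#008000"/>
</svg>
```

viewBox `0 0 227.380 85.942` with mm width/height → 1 unit = 1 mm. Flip: y_m = 85.942 − y_svg.

**Shape 1** — `<path>` regular polygon, stroke `#008000` → score (S501, F1813). Machine vertices: (77.240,44.903) → (70.858,27.938) → (54.350,20.455) → (37.385,26.837) → (29.902,43.345) → (36.284,60.310) → (52.792,67.793) → (69.757,61.411) → (77.240,44.903). Closed: final G1 returns to the first vertex.

**Shape 2** — `<rect>` rectangle, stroke `#ff00ff` → cut (S932, F1392). Machine vertices: (28.004,49.736) → (83.806,49.736) → (83.806,24.070) → (28.004,24.070) → (28.004,49.736). Closed: final G1 returns to the first vertex.

**Shape 3** — `<polygon>` closed polygon, stroke `#ff00ff` → cut (S932, F1392). Machine vertices: (121.086,7.394) → (47.205,50.547) → (57.203,9.682) → (72.158,56.145) → (159.871,54.360) → (57.345,16.005) → (121.086,7.394). Closed: final G1 returns to the first vertex.

**Shape 4** — `<rect>` rectangle, stroke `#008000` → score (S501, F1813). Machine vertices: (51.585,73.521) → (126.469,73.521) → (126.469,49.107) → (51.585,49.107) → (51.585,73.521). Closed: final G1 returns to the first vertex.

G21
G90
G0 X77.240 Y44.903
M4 S501
G01 X70.858 Y27.938 F1813
G01 X54.350 Y20.455 F1813
G01 X37.385 Y26.837 F1813
G01 X29.902 Y43.345 F1813
G01 X36.284 Y60.310 F1813
G01 X52.792 Y67.793 F1813
G01 X69.757 Y61.411 F1813
G01 X77.240 Y44.903 F1813
M5
G0 X28.004 Y49.736
M4 S932
G01 X83.806 Y49.736 F1392
G01 X83.806 Y24.070 F1392
G01 X28.004 Y24.070 F1392
G01 X28.004 Y49.736 F1392
M5
G0 X121.086 Y7.394
M4 S932
G01 X47.205 Y50.547 F1392
G01 X57.203 Y9.682 F1392
G01 X72.158 Y56.145 F1392
G01 X159.871 Y54.360 F1392
G01 X57.345 Y16.005 F1392
G01 X121.086 Y7.394 F1392
M5
G0 X51.585 Y73.521
M4 S501
G01 X126.469 Y73.521 F1813
G01 X126.469 Y49.107 F1813
G01 X51.585 Y49.107 F1813
G01 X51.585 Y73.521 F1813
M5
G0 X0.000 Y0.000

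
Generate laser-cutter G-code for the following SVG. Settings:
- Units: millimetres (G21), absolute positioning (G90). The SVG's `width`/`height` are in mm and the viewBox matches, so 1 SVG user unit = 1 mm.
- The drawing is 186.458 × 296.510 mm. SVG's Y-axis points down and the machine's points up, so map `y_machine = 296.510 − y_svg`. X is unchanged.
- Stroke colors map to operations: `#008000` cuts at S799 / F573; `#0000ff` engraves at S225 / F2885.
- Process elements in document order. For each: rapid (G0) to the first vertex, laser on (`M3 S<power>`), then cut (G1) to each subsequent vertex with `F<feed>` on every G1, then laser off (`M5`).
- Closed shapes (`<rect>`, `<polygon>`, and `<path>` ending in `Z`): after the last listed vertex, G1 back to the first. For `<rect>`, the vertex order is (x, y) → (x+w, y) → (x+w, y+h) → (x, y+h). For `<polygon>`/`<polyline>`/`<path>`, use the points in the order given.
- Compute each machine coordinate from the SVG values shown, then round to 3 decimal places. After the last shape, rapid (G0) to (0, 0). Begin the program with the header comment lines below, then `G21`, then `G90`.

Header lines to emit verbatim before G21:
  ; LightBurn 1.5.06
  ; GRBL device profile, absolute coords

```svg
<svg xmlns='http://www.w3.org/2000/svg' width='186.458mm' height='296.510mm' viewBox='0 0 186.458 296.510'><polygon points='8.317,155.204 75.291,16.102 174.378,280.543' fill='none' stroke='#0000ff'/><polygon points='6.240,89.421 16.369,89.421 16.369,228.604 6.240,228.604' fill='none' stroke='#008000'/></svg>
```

; LightBurn 1.5.06
; GRBL device profile, absolute coords
G21
G90
G0 X8.317 Y141.306
M3 S225
G1 X75.291 Y280.408 F2885
G1 X174.378 Y15.967 F2885
G1 X8.317 Y141.306 F2885
M5
G0 X6.240 Y207.089
M3 S799
G1 X16.369 Y207.089 F573
G1 X16.369 Y67.906 F573
G1 X6.240 Y67.906 F573
G1 X6.240 Y207.089 F573
M5
G0 X0.000 Y0.000

viewBox `0 0 186.458 296.510` with mm width/height → 1 unit = 1 mm. Flip: y_m = 296.510 − y_svg.

**Shape 1** — `<polygon>` closed polygon, stroke `#0000ff` → engrave (S225, F2885). Machine vertices: (8.317,141.306) → (75.291,280.408) → (174.378,15.967) → (8.317,141.306). Closed: final G1 returns to the first vertex.

**Shape 2** — `<polygon>` rectangle, stroke `#008000` → cut (S799, F573). Machine vertices: (6.240,207.089) → (16.369,207.089) → (16.369,67.906) → (6.240,67.906) → (6.240,207.089). Closed: final G1 returns to the first vertex.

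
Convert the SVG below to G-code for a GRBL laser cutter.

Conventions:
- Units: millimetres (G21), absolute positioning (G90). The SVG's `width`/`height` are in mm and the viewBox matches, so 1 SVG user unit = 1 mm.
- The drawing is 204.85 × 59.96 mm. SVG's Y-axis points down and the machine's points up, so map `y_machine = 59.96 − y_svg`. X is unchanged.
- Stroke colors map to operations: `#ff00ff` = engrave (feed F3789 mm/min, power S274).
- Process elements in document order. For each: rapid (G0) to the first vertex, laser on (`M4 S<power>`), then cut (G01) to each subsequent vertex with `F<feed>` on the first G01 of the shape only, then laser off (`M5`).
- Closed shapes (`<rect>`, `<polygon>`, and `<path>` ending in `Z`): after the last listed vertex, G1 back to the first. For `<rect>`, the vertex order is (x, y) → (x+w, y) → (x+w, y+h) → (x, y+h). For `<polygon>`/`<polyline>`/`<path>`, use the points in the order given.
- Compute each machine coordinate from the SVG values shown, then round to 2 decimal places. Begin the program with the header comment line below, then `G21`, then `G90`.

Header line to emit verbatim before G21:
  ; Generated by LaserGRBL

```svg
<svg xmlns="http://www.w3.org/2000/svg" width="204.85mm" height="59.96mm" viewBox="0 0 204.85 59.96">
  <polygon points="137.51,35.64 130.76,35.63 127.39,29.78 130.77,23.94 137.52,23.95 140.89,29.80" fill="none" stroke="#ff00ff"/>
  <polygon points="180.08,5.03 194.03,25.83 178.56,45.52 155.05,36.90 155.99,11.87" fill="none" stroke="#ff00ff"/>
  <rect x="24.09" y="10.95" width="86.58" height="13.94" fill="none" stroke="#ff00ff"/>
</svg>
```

; Generated by LaserGRBL
G21
G90
G0 X137.51 Y24.32
M4 S274
G01 X130.76 Y24.33 F3789
G01 X127.39 Y30.18
G01 X130.77 Y36.02
G01 X137.52 Y36.01
G01 X140.89 Y30.16
G01 X137.51 Y24.32
M5
G0 X180.08 Y54.93
M4 S274
G01 X194.03 Y34.13 F3789
G01 X178.56 Y14.44
G01 X155.05 Y23.06
G01 X155.99 Y48.09
G01 X180.08 Y54.93
M5
G0 X24.09 Y49.01
M4 S274
G01 X110.67 Y49.01 F3789
G01 X110.67 Y35.07
G01 X24.09 Y35.07
G01 X24.09 Y49.01
M5

viewBox `0 0 204.85 59.96` with mm width/height → 1 unit = 1 mm. Flip: y_m = 59.96 − y_svg.

**Shape 1** — `<polygon>` regular polygon, stroke `#ff00ff` → engrave (S274, F3789). Machine vertices: (137.51,24.32) → (130.76,24.33) → (127.39,30.18) → (130.77,36.02) → (137.52,36.01) → (140.89,30.16) → (137.51,24.32). Closed: final G1 returns to the first vertex.

**Shape 2** — `<polygon>` regular polygon, stroke `#ff00ff` → engrave (S274, F3789). Machine vertices: (180.08,54.93) → (194.03,34.13) → (178.56,14.44) → (155.05,23.06) → (155.99,48.09) → (180.08,54.93). Closed: final G1 returns to the first vertex.

**Shape 3** — `<rect>` rectangle, stroke `#ff00ff` → engrave (S274, F3789). Machine vertices: (24.09,49.01) → (110.67,49.01) → (110.67,35.07) → (24.09,35.07) → (24.09,49.01). Closed: final G1 returns to the first vertex.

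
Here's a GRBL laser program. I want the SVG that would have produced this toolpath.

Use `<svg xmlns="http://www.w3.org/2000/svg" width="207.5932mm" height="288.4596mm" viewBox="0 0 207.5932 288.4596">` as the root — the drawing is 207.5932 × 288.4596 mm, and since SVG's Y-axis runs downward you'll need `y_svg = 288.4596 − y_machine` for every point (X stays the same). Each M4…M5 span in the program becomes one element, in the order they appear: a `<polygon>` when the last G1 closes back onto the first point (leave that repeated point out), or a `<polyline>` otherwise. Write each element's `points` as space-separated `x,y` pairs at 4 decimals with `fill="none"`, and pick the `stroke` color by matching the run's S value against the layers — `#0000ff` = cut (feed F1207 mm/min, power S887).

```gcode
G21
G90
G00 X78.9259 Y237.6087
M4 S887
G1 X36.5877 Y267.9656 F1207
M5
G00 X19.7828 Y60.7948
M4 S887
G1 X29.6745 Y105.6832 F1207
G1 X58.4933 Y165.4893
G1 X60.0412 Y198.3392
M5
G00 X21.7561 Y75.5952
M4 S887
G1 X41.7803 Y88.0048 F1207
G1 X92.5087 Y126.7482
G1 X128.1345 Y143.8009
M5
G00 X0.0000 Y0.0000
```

<svg xmlns="http://www.w3.org/2000/svg" width="207.5932mm" height="288.4596mm" viewBox="0 0 207.5932 288.4596">
  <polyline points="78.9259,50.8509 36.5877,20.4940" fill="none" stroke="#0000ff"/>
  <polyline points="19.7828,227.6648 29.6745,182.7764 58.4933,122.9703 60.0412,90.1204" fill="none" stroke="#0000ff"/>
  <polyline points="21.7561,212.8644 41.7803,200.4548 92.5087,161.7114 128.1345,144.6587" fill="none" stroke="#0000ff"/>
</svg>

Machine Y-up, SVG Y-down with viewBox height 288.4596, so y_svg = 288.4596 − y_machine; X carries over. Every run uses S887, so all elements get stroke `#0000ff` (cut).

Run 1: The run is open, so emit a `<polyline>` with points (Y-flipped): 78.9259,50.8509 36.5877,20.4940.

Run 2: The run is open, so emit a `<polyline>` with points (Y-flipped): 19.7828,227.6648 29.6745,182.7764 58.4933,122.9703 60.0412,90.1204.

Run 3: The run is open, so emit a `<polyline>` with points (Y-flipped): 21.7561,212.8644 41.7803,200.4548 92.5087,161.7114 128.1345,144.6587.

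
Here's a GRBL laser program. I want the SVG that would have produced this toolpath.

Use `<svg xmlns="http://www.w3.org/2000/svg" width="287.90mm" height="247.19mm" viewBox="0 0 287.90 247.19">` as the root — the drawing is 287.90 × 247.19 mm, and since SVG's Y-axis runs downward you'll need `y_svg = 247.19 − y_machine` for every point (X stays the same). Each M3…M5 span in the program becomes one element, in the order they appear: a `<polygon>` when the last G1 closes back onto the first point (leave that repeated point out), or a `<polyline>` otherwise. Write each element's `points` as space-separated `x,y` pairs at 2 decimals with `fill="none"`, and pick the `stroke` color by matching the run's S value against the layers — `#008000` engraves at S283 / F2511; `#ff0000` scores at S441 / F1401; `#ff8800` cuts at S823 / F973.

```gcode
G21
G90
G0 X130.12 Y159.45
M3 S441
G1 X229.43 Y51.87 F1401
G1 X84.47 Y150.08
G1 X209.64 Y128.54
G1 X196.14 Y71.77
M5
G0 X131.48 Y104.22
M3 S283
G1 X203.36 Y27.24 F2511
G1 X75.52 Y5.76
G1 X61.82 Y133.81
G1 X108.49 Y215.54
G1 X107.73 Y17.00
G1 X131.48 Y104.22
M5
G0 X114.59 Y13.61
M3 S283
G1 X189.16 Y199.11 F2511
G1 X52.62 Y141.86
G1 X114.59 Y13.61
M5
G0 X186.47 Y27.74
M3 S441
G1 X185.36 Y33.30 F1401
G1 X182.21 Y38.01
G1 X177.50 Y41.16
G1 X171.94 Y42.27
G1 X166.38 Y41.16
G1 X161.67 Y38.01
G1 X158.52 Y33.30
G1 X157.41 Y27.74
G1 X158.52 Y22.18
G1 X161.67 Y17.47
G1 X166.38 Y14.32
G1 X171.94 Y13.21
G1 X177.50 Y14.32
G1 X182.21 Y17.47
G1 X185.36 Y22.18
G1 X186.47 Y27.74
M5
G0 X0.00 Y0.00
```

<svg xmlns="http://www.w3.org/2000/svg" width="287.90mm" height="247.19mm" viewBox="0 0 287.90 247.19">
  <polyline points="130.12,87.74 229.43,195.32 84.47,97.11 209.64,118.65 196.14,175.42" fill="none" stroke="#ff0000"/>
  <polygon points="131.48,142.97 203.36,219.95 75.52,241.43 61.82,113.38 108.49,31.65 107.73,230.19" fill="none" stroke="#008000"/>
  <polygon points="114.59,233.58 189.16,48.08 52.62,105.33" fill="none" stroke="#008000"/>
  <polygon points="186.47,219.45 185.36,213.89 182.21,209.18 177.50,206.03 171.94,204.92 166.38,206.03 161.67,209.18 158.52,213.89 157.41,219.45 158.52,225.01 161.67,229.72 166.38,232.87 171.94,233.98 177.50,232.87 182.21,229.72 185.36,225.01" fill="none" stroke="#ff0000"/>
</svg>

Machine Y-up, SVG Y-down with viewBox height 247.19, so y_svg = 247.19 − y_machine; X carries over.

Run 1: S441 ⇒ score layer `#ff0000`. The run is open, so emit a `<polyline>` with points (Y-flipped): 130.12,87.74 229.43,195.32 84.47,97.11 209.64,118.65 196.14,175.42.

Run 2: S283 ⇒ engrave layer `#008000`. The run returns to its start, so emit a `<polygon>` with points (Y-flipped): 131.48,142.97 203.36,219.95 75.52,241.43 61.82,113.38 108.49,31.65 107.73,230.19.

Run 3: the run's S283 means `#008000` (engrave). The run returns to its start, so emit a `<polygon>` with points (Y-flipped): 114.59,233.58 189.16,48.08 52.62,105.33.

Run 4: S441 ⇒ score layer `#ff0000`. The run returns to its start, so emit a `<polygon>` with points (Y-flipped): 186.47,219.45 185.36,213.89 182.21,209.18 177.50,206.03 171.94,204.92 166.38,206.03 161.67,209.18 158.52,213.89 157.41,219.45 158.52,225.01 161.67,229.72 166.38,232.87 171.94,233.98 177.50,232.87 182.21,229.72 185.36,225.01.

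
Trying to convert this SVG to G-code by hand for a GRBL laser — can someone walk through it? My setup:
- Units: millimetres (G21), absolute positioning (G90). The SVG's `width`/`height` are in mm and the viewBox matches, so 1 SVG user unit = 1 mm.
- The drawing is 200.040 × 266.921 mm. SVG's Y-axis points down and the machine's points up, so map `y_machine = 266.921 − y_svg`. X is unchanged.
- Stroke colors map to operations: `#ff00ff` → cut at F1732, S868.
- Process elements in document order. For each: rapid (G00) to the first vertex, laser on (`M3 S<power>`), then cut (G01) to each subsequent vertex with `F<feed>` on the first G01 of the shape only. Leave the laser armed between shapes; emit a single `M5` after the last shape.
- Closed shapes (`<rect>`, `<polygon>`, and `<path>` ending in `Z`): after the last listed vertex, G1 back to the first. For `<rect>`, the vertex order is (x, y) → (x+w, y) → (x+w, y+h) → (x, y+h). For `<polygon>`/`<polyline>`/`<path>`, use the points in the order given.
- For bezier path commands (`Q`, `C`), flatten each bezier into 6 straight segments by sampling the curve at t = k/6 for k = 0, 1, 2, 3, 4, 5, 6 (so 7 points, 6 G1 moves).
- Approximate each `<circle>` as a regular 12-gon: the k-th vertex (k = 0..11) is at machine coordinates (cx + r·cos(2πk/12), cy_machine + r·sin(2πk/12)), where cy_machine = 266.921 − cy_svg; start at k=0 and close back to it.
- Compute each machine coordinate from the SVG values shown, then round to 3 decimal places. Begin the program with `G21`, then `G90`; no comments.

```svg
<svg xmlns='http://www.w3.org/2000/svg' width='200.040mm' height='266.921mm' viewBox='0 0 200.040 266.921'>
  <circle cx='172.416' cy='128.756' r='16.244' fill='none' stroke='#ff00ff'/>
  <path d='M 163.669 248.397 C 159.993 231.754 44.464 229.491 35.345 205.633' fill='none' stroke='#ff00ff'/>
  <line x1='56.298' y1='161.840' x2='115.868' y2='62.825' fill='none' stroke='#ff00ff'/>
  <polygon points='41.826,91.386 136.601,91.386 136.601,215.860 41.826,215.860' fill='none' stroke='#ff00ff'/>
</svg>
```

G21
G90
G00 X188.660 Y138.165
M3 S868
G01 X186.484 Y146.287 F1732
G01 X180.538 Y152.233
G01 X172.416 Y154.409
G01 X164.294 Y152.233
G01 X158.348 Y146.287
G01 X156.172 Y138.165
G01 X158.348 Y130.043
G01 X164.294 Y124.097
G01 X172.416 Y121.921
G01 X180.538 Y124.097
G01 X186.484 Y130.043
G01 X188.660 Y138.165
G00 X163.669 Y18.524
M3 S868
G01 X153.520 Y25.814 F1732
G01 X130.792 Y31.706
G01 X101.548 Y37.200
G01 X71.850 Y43.296
G01 X47.762 Y50.992
G01 X35.345 Y61.288
G00 X56.298 Y105.081
M3 S868
G01 X115.868 Y204.096 F1732
G00 X41.826 Y175.535
M3 S868
G01 X136.601 Y175.535 F1732
G01 X136.601 Y51.061
G01 X41.826 Y51.061
G01 X41.826 Y175.535
M5

viewBox `0 0 200.040 266.921` with mm width/height → 1 unit = 1 mm. Flip: y_m = 266.921 − y_svg.

**Shape 1** — `<circle>` circle, stroke `#ff00ff` → cut (S868, F1732). Machine vertices: (188.660,138.165) → (186.484,146.287) → (180.538,152.233) → (172.416,154.409) → (164.294,152.233) → (158.348,146.287) → (156.172,138.165) → (158.348,130.043) → (164.294,124.097) → (172.416,121.921) → (180.538,124.097) → (186.484,130.043) → (188.660,138.165). Closed: final G1 returns to the first vertex.

**Shape 2** — `<path>` cubic bezier, stroke `#ff00ff` → cut (S868, F1732). Control points (SVG): P0=(163.669,248.397), P1=(159.993,231.754), P2=(44.464,229.491), P3=(35.345,205.633); sampled at t=k/6. Machine vertices: (163.669,18.524) → (153.520,25.814) → (130.792,31.706) → (101.548,37.200) → (71.850,43.296) → (47.762,50.992) → (35.345,61.288). Open path.

**Shape 3** — `<line>` line segment, stroke `#ff00ff` → cut (S868, F1732). Machine vertices: (56.298,105.081) → (115.868,204.096). Open path.

**Shape 4** — `<polygon>` rectangle, stroke `#ff00ff` → cut (S868, F1732). Machine vertices: (41.826,175.535) → (136.601,175.535) → (136.601,51.061) → (41.826,51.061) → (41.826,175.535). Closed: final G1 returns to the first vertex.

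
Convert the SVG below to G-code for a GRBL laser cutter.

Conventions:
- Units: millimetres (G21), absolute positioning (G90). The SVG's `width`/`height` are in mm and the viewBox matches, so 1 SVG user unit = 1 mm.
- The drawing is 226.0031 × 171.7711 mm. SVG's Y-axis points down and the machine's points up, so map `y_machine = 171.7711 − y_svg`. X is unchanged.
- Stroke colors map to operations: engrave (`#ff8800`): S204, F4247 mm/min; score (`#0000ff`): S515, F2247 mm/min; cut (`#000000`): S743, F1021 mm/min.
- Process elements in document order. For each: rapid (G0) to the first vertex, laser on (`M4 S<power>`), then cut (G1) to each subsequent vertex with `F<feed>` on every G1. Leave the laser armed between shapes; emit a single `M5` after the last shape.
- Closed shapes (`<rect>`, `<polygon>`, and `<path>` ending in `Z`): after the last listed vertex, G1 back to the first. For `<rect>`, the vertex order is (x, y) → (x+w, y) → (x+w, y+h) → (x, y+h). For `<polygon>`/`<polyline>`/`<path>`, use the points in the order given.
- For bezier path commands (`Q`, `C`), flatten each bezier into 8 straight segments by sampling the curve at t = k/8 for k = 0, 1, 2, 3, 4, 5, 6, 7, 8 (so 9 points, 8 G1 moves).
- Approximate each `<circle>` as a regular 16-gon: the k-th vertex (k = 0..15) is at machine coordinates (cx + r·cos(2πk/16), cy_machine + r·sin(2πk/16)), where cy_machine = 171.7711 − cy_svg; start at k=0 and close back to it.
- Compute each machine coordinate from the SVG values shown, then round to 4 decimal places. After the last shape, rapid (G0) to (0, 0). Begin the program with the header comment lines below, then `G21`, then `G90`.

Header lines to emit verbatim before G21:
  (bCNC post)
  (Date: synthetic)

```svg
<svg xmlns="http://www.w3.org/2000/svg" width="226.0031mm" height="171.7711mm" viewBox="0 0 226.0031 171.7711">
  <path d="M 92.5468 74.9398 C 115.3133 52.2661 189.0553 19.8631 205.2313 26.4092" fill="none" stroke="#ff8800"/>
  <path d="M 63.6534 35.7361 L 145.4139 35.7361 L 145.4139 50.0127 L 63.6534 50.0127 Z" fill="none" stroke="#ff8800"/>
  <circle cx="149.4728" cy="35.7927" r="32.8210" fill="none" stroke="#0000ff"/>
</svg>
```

(bCNC post)
(Date: synthetic)
G21
G90
G0 X92.5468 Y96.8313
M4 S204
G1 X103.2617 Y105.6949 F4247
G1 X117.4836 Y114.9002 F4247
G1 X133.9405 Y123.8767 F4247
G1 X151.3605 Y132.0540 F4247
G1 X168.4715 Y138.8616 F4247
G1 X184.0016 Y143.7291 F4247
G1 X196.6789 Y146.0860 F4247
G1 X205.2313 Y145.3619 F4247
G0 X63.6534 Y136.0350
M4 S204
G1 X145.4139 Y136.0350 F4247
G1 X145.4139 Y121.7584 F4247
G1 X63.6534 Y121.7584 F4247
G1 X63.6534 Y136.0350 F4247
G0 X182.2938 Y135.9784
M4 S515
G1 X179.7955 Y148.5385 F2247
G1 X172.6808 Y159.1864 F2247
G1 X162.0329 Y166.3011 F2247
G1 X149.4728 Y168.7994 F2247
G1 X136.9127 Y166.3011 F2247
G1 X126.2648 Y159.1864 F2247
G1 X119.1501 Y148.5385 F2247
G1 X116.6518 Y135.9784 F2247
G1 X119.1501 Y123.4183 F2247
G1 X126.2648 Y112.7704 F2247
G1 X136.9127 Y105.6557 F2247
G1 X149.4728 Y103.1574 F2247
G1 X162.0329 Y105.6557 F2247
G1 X172.6808 Y112.7704 F2247
G1 X179.7955 Y123.4183 F2247
G1 X182.2938 Y135.9784 F2247
M5
G0 X0.0000 Y0.0000

viewBox `0 0 226.0031 171.7711` with mm width/height → 1 unit = 1 mm. Flip: y_m = 171.7711 − y_svg.

**Shape 1** — `<path>` cubic bezier, stroke `#ff8800` → engrave (S204, F4247). Control points (SVG): P0=(92.5468,74.9398), P1=(115.3133,52.2661), P2=(189.0553,19.8631), P3=(205.2313,26.4092); sampled at t=k/8. Machine vertices: (92.5468,96.8313) → (103.2617,105.6949) → (117.4836,114.9002) → (133.9405,123.8767) → (151.3605,132.0540) → (168.4715,138.8616) → (184.0016,143.7291) → (196.6789,146.0860) → (205.2313,145.3619). Open path.

**Shape 2** — `<path>` rectangle, stroke `#ff8800` → engrave (S204, F4247). Machine vertices: (63.6534,136.0350) → (145.4139,136.0350) → (145.4139,121.7584) → (63.6534,121.7584) → (63.6534,136.0350). Closed: final G1 returns to the first vertex.

**Shape 3** — `<circle>` circle, stroke `#0000ff` → score (S515, F2247). Machine vertices: (182.2938,135.9784) → (179.7955,148.5385) → (172.6808,159.1864) → (162.0329,166.3011) → (149.4728,168.7994) → (136.9127,166.3011) → (126.2648,159.1864) → (119.1501,148.5385) → (116.6518,135.9784) → (119.1501,123.4183) → (126.2648,112.7704) → (136.9127,105.6557) → (149.4728,103.1574) → (162.0329,105.6557) → (172.6808,112.7704) → (179.7955,123.4183) → (182.2938,135.9784). Closed: final G1 returns to the first vertex.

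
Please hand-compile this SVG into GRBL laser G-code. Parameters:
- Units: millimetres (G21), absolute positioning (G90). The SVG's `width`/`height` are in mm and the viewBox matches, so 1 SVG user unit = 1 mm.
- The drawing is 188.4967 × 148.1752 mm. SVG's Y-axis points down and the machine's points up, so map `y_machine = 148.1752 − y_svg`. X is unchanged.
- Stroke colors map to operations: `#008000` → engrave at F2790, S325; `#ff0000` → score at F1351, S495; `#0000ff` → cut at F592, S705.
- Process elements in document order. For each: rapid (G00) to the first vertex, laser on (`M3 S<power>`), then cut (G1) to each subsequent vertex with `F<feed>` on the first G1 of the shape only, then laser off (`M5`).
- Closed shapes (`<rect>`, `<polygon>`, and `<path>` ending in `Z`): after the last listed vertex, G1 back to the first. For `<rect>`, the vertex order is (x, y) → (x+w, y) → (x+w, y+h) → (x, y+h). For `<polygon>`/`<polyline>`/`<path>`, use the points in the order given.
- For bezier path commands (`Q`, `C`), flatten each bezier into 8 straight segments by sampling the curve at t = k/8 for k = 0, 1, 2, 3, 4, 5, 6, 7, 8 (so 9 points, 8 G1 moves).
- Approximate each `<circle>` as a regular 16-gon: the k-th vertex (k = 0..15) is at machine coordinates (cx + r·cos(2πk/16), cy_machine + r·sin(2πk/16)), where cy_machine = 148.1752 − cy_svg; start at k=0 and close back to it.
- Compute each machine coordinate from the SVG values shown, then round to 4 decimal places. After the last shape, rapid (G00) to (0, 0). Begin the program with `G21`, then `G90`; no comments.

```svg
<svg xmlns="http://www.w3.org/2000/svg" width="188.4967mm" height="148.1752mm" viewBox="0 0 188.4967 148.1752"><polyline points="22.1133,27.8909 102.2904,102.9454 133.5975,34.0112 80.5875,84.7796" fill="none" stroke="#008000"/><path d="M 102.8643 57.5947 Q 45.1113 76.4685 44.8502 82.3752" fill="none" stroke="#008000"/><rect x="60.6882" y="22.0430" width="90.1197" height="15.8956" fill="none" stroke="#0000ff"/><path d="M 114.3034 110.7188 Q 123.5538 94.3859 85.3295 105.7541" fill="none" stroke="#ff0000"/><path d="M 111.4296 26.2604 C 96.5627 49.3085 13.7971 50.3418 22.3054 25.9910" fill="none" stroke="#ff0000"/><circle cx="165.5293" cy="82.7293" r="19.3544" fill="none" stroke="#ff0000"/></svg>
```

Since the viewBox matches the mm dimensions, user units are millimetres directly. The only transform is the Y-flip y_m = 148.1752 − y_svg.

Shape 1 is a open polyline drawn with `<polyline>`. Its stroke #008000 means engrave at S325, F2790. After flipping Y the toolpath is (22.1133,120.2843) → (102.2904,45.2298) → (133.5975,114.1640) → (80.5875,63.3956).

Shape 2 is a quadratic bezier drawn with `<path>`. Its stroke #008000 means engrave at S325, F2790. After flipping Y the toolpath is (102.8643,90.5805) → (89.3244,86.0647) → (77.5810,81.9540) → (67.6343,78.2486) → (59.4843,74.9485) → (53.1308,72.0535) → (48.5740,69.5638) → (45.8138,67.4793) → (44.8502,65.8000).

Shape 3 is a rectangle drawn with `<rect>`. Its stroke #0000ff means cut at S705, F592. After flipping Y the toolpath is (60.6882,126.1322) → (150.8079,126.1322) → (150.8079,110.2366) → (60.6882,110.2366) → (60.6882,126.1322), returning to the start.

Shape 4 is a quadratic bezier drawn with `<path>`. Its stroke #ff0000 means score at S495, F1351. After flipping Y the toolpath is (114.3034,37.4564) → (115.8742,41.1068) → (115.9614,43.8915) → (114.5651,45.8106) → (111.6851,46.8640) → (107.3216,47.0518) → (101.4745,46.3739) → (94.1438,44.8303) → (85.3295,42.4211).

Shape 5 is a cubic bezier drawn with `<path>`. Its stroke #ff0000 means score at S495, F1351. After flipping Y the toolpath is (111.4296,121.9148) → (102.9826,114.3103) → (90.0355,108.8091) → (74.4534,105.4509) → (58.1018,104.2749) → (42.8459,105.3208) → (30.5510,108.6280) → (23.0824,114.2359) → (22.3054,122.1842).

Shape 6 is a circle drawn with `<circle>`. Its stroke #ff0000 means score at S495, F1351. After flipping Y the toolpath is (184.8837,65.4459) → (183.4104,72.8525) → (179.2149,79.1315) → (172.9359,83.3270) → (165.5293,84.8003) → (158.1227,83.3270) → (151.8437,79.1315) → (147.6482,72.8525) → (146.1749,65.4459) → (147.6482,58.0393) → (151.8437,51.7603) → (158.1227,47.5648) → (165.5293,46.0915) → (172.9359,47.5648) → (179.2149,51.7603) → (183.4104,58.0393) → (184.8837,65.4459), returning to the start.

G21
G90
G00 X22.1133 Y120.2843
M3 S325
G1 X102.2904 Y45.2298 F2790
G1 X133.5975 Y114.1640
G1 X80.5875 Y63.3956
M5
G00 X102.8643 Y90.5805
M3 S325
G1 X89.3244 Y86.0647 F2790
G1 X77.5810 Y81.9540
G1 X67.6343 Y78.2486
G1 X59.4843 Y74.9485
G1 X53.1308 Y72.0535
G1 X48.5740 Y69.5638
G1 X45.8138 Y67.4793
G1 X44.8502 Y65.8000
M5
G00 X60.6882 Y126.1322
M3 S705
G1 X150.8079 Y126.1322 F592
G1 X150.8079 Y110.2366
G1 X60.6882 Y110.2366
G1 X60.6882 Y126.1322
M5
G00 X114.3034 Y37.4564
M3 S495
G1 X115.8742 Y41.1068 F1351
G1 X115.9614 Y43.8915
G1 X114.5651 Y45.8106
G1 X111.6851 Y46.8640
G1 X107.3216 Y47.0518
G1 X101.4745 Y46.3739
G1 X94.1438 Y44.8303
G1 X85.3295 Y42.4211
M5
G00 X111.4296 Y121.9148
M3 S495
G1 X102.9826 Y114.3103 F1351
G1 X90.0355 Y108.8091
G1 X74.4534 Y105.4509
G1 X58.1018 Y104.2749
G1 X42.8459 Y105.3208
G1 X30.5510 Y108.6280
G1 X23.0824 Y114.2359
G1 X22.3054 Y122.1842
M5
G00 X184.8837 Y65.4459
M3 S495
G1 X183.4104 Y72.8525 F1351
G1 X179.2149 Y79.1315
G1 X172.9359 Y83.3270
G1 X165.5293 Y84.8003
G1 X158.1227 Y83.3270
G1 X151.8437 Y79.1315
G1 X147.6482 Y72.8525
G1 X146.1749 Y65.4459
G1 X147.6482 Y58.0393
G1 X151.8437 Y51.7603
G1 X158.1227 Y47.5648
G1 X165.5293 Y46.0915
G1 X172.9359 Y47.5648
G1 X179.2149 Y51.7603
G1 X183.4104 Y58.0393
G1 X184.8837 Y65.4459
M5
G00 X0.0000 Y0.0000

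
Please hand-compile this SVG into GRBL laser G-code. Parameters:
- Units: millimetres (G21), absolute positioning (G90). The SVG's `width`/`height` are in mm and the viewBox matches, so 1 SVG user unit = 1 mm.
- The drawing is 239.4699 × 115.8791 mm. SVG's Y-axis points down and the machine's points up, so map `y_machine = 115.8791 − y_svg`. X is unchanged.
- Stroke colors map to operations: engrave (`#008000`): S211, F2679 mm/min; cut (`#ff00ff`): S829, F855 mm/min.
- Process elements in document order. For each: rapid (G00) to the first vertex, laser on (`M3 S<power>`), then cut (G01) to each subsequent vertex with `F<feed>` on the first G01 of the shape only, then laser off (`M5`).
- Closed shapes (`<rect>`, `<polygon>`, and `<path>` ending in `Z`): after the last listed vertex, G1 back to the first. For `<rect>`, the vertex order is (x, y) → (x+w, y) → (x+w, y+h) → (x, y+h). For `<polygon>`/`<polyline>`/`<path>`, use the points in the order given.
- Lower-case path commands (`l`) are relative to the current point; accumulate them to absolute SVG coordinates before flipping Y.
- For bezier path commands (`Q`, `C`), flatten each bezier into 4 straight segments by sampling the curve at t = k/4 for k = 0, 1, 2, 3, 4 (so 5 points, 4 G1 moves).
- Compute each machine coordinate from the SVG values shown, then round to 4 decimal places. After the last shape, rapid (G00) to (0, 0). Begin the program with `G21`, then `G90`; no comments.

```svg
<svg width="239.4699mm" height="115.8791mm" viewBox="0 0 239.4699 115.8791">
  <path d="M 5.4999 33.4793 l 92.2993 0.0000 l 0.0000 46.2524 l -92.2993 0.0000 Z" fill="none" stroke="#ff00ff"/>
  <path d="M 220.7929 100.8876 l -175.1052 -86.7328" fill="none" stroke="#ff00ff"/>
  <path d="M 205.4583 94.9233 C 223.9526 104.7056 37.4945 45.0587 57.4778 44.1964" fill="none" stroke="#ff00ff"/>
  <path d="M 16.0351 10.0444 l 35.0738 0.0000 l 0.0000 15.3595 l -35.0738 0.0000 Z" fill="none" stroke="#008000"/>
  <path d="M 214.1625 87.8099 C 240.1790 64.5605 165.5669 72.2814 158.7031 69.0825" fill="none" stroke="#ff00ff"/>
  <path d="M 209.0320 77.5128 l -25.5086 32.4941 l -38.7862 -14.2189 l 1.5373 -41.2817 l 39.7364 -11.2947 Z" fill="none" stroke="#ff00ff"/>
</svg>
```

G21
G90
G00 X5.4999 Y82.3998
M3 S829
G01 X97.7992 Y82.3998 F855
G01 X97.7992 Y36.1474
G01 X5.4999 Y36.1474
G01 X5.4999 Y82.3998
M5
G00 X220.7929 Y14.9915
M3 S829
G01 X45.6877 Y101.7243 F855
M5
G00 X205.4583 Y20.9558
M3 S829
G01 X187.3285 Y24.6337 F855
G01 X130.9097 Y42.3275
G01 X74.7701 Y62.0172
G01 X57.4778 Y71.6827
M5
G00 X16.0351 Y105.8347
M3 S211
G01 X51.1089 Y105.8347 F2679
G01 X51.1089 Y90.4752
G01 X16.0351 Y90.4752
G01 X16.0351 Y105.8347
M5
G00 X214.1625 Y28.0692
M3 S829
G01 X217.4379 Y40.3539 F855
G01 X198.7629 Y44.9518
G01 X173.9229 Y45.7904
G01 X158.7031 Y46.7966
M5
G00 X209.0320 Y38.3663
M3 S829
G01 X183.5234 Y5.8722 F855
G01 X144.7372 Y20.0911
G01 X146.2745 Y61.3728
G01 X186.0109 Y72.6675
G01 X209.0320 Y38.3663
M5
G00 X0.0000 Y0.0000

viewBox `0 0 239.4699 115.8791` with mm width/height → 1 unit = 1 mm. Flip: y_m = 115.8791 − y_svg.

**Shape 1** — `<path>` rectangle, stroke `#ff00ff` → cut (S829, F855). Machine vertices: (5.4999,82.3998) → (97.7992,82.3998) → (97.7992,36.1474) → (5.4999,36.1474) → (5.4999,82.3998). Closed: final G1 returns to the first vertex.

**Shape 2** — `<path>` line segment, stroke `#ff00ff` → cut (S829, F855). Machine vertices: (220.7929,14.9915) → (45.6877,101.7243). Open path.

**Shape 3** — `<path>` cubic bezier, stroke `#ff00ff` → cut (S829, F855). Control points (SVG): P0=(205.4583,94.9233), P1=(223.9526,104.7056), P2=(37.4945,45.0587), P3=(57.4778,44.1964); sampled at t=k/4. Machine vertices: (205.4583,20.9558) → (187.3285,24.6337) → (130.9097,42.3275) → (74.7701,62.0172) → (57.4778,71.6827). Open path.

**Shape 4** — `<path>` rectangle, stroke `#008000` → engrave (S211, F2679). Machine vertices: (16.0351,105.8347) → (51.1089,105.8347) → (51.1089,90.4752) → (16.0351,90.4752) → (16.0351,105.8347). Closed: final G1 returns to the first vertex.

**Shape 5** — `<path>` cubic bezier, stroke `#ff00ff` → cut (S829, F855). Control points (SVG): P0=(214.1625,87.8099), P1=(240.1790,64.5605), P2=(165.5669,72.2814), P3=(158.7031,69.0825); sampled at t=k/4. Machine vertices: (214.1625,28.0692) → (217.4379,40.3539) → (198.7629,44.9518) → (173.9229,45.7904) → (158.7031,46.7966). Open path.

**Shape 6** — `<path>` regular polygon, stroke `#ff00ff` → cut (S829, F855). Machine vertices: (209.0320,38.3663) → (183.5234,5.8722) → (144.7372,20.0911) → (146.2745,61.3728) → (186.0109,72.6675) → (209.0320,38.3663). Closed: final G1 returns to the first vertex.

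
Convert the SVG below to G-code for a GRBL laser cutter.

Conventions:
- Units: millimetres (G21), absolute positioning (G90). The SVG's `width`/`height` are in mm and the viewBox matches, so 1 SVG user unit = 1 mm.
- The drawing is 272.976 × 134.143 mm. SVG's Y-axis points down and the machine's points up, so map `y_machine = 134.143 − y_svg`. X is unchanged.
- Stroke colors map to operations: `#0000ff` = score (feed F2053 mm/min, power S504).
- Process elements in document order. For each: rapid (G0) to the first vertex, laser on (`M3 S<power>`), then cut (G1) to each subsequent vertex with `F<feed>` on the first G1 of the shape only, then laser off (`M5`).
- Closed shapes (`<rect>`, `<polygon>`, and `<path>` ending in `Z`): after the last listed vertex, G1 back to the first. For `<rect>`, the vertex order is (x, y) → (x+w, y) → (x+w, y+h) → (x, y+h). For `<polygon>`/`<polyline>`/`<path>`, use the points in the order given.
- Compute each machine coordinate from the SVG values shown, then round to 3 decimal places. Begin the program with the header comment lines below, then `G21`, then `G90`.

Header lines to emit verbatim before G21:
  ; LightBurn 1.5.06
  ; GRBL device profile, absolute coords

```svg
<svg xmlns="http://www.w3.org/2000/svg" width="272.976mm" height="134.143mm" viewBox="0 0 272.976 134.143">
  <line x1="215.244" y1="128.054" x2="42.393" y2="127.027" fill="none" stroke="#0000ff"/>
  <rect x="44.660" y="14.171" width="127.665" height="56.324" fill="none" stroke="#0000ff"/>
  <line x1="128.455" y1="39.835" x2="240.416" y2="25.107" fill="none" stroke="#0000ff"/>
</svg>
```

; LightBurn 1.5.06
; GRBL device profile, absolute coords
G21
G90
G0 X215.244 Y6.089
M3 S504
G1 X42.393 Y7.116 F2053
M5
G0 X44.660 Y119.972
M3 S504
G1 X172.325 Y119.972 F2053
G1 X172.325 Y63.648
G1 X44.660 Y63.648
G1 X44.660 Y119.972
M5
G0 X128.455 Y94.308
M3 S504
G1 X240.416 Y109.036 F2053
M5

1 u = 1 mm; y_m = 134.143 − y.

[1] `<line>` line segment, #0000ff→score S504 F2053: (215.244,6.089) → (42.393,7.116)

[2] `<rect>` rectangle, #0000ff→score S504 F2053: (44.660,119.972) → (172.325,119.972) → (172.325,63.648) → (44.660,63.648) → (44.660,119.972) (closed)

[3] `<line>` line segment, #0000ff→score S504 F2053: (128.455,94.308) → (240.416,109.036)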